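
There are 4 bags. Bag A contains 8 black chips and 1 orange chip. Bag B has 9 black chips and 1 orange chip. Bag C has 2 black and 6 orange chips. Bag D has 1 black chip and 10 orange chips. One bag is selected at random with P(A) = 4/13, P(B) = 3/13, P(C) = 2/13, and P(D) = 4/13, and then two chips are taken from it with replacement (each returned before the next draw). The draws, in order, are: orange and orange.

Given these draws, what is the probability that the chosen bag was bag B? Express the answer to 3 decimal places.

0.007

The likelihood of the observed sequence under each hypothesis: P(data | bag A) = (1/9)(1/9) = 0.012346; P(data | bag B) = (1/10)(1/10) = 0.01; P(data | bag C) = (6/8)(6/8) = 0.5625; P(data | bag D) = (10/11)(10/11) = 0.82645.
Weighting by the prior gives 4/13 · 0.012346 = 0.0037987, 3/13 · 0.01 = 0.0023077, 2/13 · 0.5625 = 0.086538, 4/13 · 0.82645 = 0.25429; these sum to 0.34694.
So P(bag B | data) = (0.0023077) / (0.34694) = 0.0066516.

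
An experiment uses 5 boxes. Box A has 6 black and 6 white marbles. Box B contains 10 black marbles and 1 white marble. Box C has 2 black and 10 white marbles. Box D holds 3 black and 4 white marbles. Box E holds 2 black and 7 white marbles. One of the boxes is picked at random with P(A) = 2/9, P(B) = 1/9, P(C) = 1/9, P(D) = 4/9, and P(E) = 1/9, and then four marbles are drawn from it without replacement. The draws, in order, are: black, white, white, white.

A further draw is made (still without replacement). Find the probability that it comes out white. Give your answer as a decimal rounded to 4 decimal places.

The likelihood of the observed sequence under each hypothesis: P(data | box A) = (6/12)(6/11)(5/10)(4/9) = 0.060606; P(data | box B) = (10/11)(1/10)(0/9) = 0; P(data | box C) = (2/12)(10/11)(9/10)(8/9) = 0.12121; P(data | box D) = (3/7)(4/6)(3/5)(2/4) = 0.085714; P(data | box E) = (2/9)(7/8)(6/7)(5/6) = 0.13889.
The prior-weighted likelihoods are 2/9 · 0.060606 = 0.013468, 1/9 · 0 = 0, 1/9 · 0.12121 = 0.013468, 4/9 · 0.085714 = 0.038095, 1/9 · 0.13889 = 0.015432; these sum to 0.080463.
Normalising, the posterior is P(box A | data) = 0.16738, P(box B | data) = 0, P(box C | data) = 0.16738, P(box D | data) = 0.47345, P(box E | data) = 0.19179.
Averaging over the posterior, P(white next | data) = (3/8)(0.16738) + (7/8)(0.16738) + (1/3)(0.47345) + (4/5)(0.19179) = 0.52047.

0.5205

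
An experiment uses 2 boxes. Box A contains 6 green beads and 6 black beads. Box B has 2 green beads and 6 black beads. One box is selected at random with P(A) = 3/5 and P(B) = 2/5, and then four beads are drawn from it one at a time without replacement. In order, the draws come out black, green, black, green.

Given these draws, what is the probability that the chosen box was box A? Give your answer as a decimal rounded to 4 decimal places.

Compute the likelihood of the observed sequence for each case: P(data | box A) = (6/12)(6/11)(5/10)(5/9) = 5/66; P(data | box B) = (6/8)(2/7)(5/6)(1/5) = 1/28.
Multiplying each by its prior: 3/5 · 5/66 = 1/22, 2/5 · 1/28 = 1/70; summing to 23/385.
Therefore the posterior P(box A | data) = (1/22) / (23/385) = 35/46.

0.7609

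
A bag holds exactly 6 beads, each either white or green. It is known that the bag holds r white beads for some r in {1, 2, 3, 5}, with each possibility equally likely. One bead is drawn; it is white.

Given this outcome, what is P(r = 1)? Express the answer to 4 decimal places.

For each hypothesis, P(data | H) works out to: P(data | r = 1) = (1/6) = 1/6; P(data | r = 2) = (2/6) = 1/3; P(data | r = 3) = (3/6) = 1/2; P(data | r = 5) = (5/6) = 5/6.
Weighting by the prior gives 1/4 · 1/6 = 1/24, 1/4 · 1/3 = 1/12, 1/4 · 1/2 = 1/8, 1/4 · 5/6 = 5/24; these sum to 11/24.
Therefore the posterior P(r = 1 | data) = (1/24) / (11/24) = 1/11.

0.0909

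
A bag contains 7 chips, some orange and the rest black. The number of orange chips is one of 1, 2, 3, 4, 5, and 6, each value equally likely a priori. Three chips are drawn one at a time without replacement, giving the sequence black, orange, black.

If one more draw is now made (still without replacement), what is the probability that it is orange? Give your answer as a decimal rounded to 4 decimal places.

0.4000

The likelihood of the observed sequence under each hypothesis: P(data | r = 1) = (6/7)(1/6)(5/5) = 1/7; P(data | r = 2) = (5/7)(2/6)(4/5) = 4/21; P(data | r = 3) = (4/7)(3/6)(3/5) = 6/35; P(data | r = 4) = (3/7)(4/6)(2/5) = 4/35; P(data | r = 5) = (2/7)(5/6)(1/5) = 1/21; P(data | r = 6) = (1/7)(6/6)(0/5) = 0.
Multiplying each by its prior: 1/6 · 1/7 = 1/42, 1/6 · 4/21 = 2/63, 1/6 · 6/35 = 1/35, 1/6 · 4/35 = 2/105, 1/6 · 1/21 = 1/126, 1/6 · 0 = 0; with total 1/9.
The posterior is then P(r = 1 | data) = 3/14, P(r = 2 | data) = 2/7, P(r = 3 | data) = 9/35, P(r = 4 | data) = 6/35, P(r = 5 | data) = 1/14, P(r = 6 | data) = 0.
Averaging over the posterior, P(orange next | data) = (0)(3/14) + (1/4)(2/7) + (1/2)(9/35) + (3/4)(6/35) + (1)(1/14) = 2/5.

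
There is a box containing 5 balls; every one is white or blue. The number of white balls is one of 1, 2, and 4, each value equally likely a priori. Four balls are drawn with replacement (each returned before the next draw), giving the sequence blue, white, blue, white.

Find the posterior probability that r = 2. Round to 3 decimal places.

0.529

Compute the likelihood of the observed sequence for each case: P(data | r = 1) = (4/5)(1/5)(4/5)(1/5) = 0.0256; P(data | r = 2) = (3/5)(2/5)(3/5)(2/5) = 0.0576; P(data | r = 4) = (1/5)(4/5)(1/5)(4/5) = 0.0256.
Multiplying each by its prior: 1/3 · 0.0256 = 0.0085333, 1/3 · 0.0576 = 0.0192, 1/3 · 0.0256 = 0.0085333; with total 0.036267.
By Bayes' rule, P(r = 2 | data) = (0.0192) / (0.036267) = 0.52941.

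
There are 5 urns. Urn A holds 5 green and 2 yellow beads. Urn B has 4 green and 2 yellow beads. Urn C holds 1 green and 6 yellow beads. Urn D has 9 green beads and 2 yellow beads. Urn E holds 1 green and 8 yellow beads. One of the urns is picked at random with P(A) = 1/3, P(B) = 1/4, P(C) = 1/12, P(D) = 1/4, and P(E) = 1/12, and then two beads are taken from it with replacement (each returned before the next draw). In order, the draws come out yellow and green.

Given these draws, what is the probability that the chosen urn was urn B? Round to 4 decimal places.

Under each hypothesis, the probability of the observed sequence is: P(data | urn A) = (2/7)(5/7) = 0.20408; P(data | urn B) = (2/6)(4/6) = 0.22222; P(data | urn C) = (6/7)(1/7) = 0.12245; P(data | urn D) = (2/11)(9/11) = 0.14876; P(data | urn E) = (8/9)(1/9) = 0.098765.
Multiplying each by its prior: 1/3 · 0.20408 = 0.068027, 1/4 · 0.22222 = 0.055556, 1/12 · 0.12245 = 0.010204, 1/4 · 0.14876 = 0.03719, 1/12 · 0.098765 = 0.0082305; with total 0.17921.
Hence P(urn B | data) = (0.055556) / (0.17921) = 0.31001.

0.3100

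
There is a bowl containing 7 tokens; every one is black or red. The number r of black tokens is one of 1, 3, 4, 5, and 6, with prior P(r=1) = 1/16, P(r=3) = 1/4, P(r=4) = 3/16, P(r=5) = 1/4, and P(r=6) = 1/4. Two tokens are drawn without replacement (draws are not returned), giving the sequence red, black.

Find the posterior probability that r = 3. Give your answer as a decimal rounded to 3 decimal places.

The likelihood of the observed sequence under each hypothesis: P(data | r = 1) = (6/7)(1/6) = 1/7; P(data | r = 3) = (4/7)(3/6) = 2/7; P(data | r = 4) = (3/7)(4/6) = 2/7; P(data | r = 5) = (2/7)(5/6) = 5/21; P(data | r = 6) = (1/7)(6/6) = 1/7.
Multiplying each by its prior: 1/16 · 1/7 = 1/112, 1/4 · 2/7 = 1/14, 3/16 · 2/7 = 3/56, 1/4 · 5/21 = 5/84, 1/4 · 1/7 = 1/28; these sum to 11/48.
By Bayes' rule, P(r = 3 | data) = (1/14) / (11/48) = 24/77.

0.312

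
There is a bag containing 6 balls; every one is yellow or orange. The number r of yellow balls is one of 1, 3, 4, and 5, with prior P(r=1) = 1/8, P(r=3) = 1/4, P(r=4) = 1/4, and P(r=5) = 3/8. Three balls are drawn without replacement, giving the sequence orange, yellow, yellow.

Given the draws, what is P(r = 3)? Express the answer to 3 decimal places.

Under each hypothesis, the probability of the observed sequence is: P(data | r = 1) = (5/6)(1/5)(0/4) = 0; P(data | r = 3) = (3/6)(3/5)(2/4) = 3/20; P(data | r = 4) = (2/6)(4/5)(3/4) = 1/5; P(data | r = 5) = (1/6)(5/5)(4/4) = 1/6.
Weighting by the prior gives 1/8 · 0 = 0, 1/4 · 3/20 = 3/80, 1/4 · 1/5 = 1/20, 3/8 · 1/6 = 1/16; these sum to 3/20.
Therefore the posterior P(r = 3 | data) = (3/80) / (3/20) = 1/4.

0.250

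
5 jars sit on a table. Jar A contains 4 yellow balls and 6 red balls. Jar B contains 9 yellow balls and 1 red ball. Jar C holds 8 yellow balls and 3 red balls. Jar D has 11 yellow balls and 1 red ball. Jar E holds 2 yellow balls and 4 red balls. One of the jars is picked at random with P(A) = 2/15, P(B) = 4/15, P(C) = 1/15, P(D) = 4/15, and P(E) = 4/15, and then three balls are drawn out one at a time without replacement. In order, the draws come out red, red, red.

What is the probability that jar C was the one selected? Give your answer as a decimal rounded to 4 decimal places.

0.0053

Compute the likelihood of the observed sequence for each case: P(data | jar A) = (6/10)(5/9)(4/8) = 0.16667; P(data | jar B) = (1/10)(0/9) = 0; P(data | jar C) = (3/11)(2/10)(1/9) = 0.0060606; P(data | jar D) = (1/12)(0/11) = 0; P(data | jar E) = (4/6)(3/5)(2/4) = 0.2.
The prior-weighted likelihoods are 2/15 · 0.16667 = 0.022222, 4/15 · 0 = 0, 1/15 · 0.0060606 = 0.00040404, 4/15 · 0 = 0, 4/15 · 0.2 = 0.053333; with total 0.07596.
By Bayes' rule, P(jar C | data) = (0.00040404) / (0.07596) = 0.0053191.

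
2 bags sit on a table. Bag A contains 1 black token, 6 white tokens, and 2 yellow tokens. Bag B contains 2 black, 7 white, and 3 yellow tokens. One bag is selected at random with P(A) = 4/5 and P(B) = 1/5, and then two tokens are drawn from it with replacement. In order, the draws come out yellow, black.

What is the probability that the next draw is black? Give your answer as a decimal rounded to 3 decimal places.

Compute the likelihood of the observed sequence for each case: P(data | bag A) = (2/9)(1/9) = 0.024691; P(data | bag B) = (3/12)(2/12) = 0.041667.
Multiplying each by its prior: 4/5 · 0.024691 = 0.019753, 1/5 · 0.041667 = 0.0083333; these sum to 0.028086.
Dividing through by the total gives posterior P(bag A | data) = 0.7033, P(bag B | data) = 0.2967.
Averaging over the posterior, P(black next | data) = (1/9)(0.7033) + (1/6)(0.2967) = 0.12759.

0.128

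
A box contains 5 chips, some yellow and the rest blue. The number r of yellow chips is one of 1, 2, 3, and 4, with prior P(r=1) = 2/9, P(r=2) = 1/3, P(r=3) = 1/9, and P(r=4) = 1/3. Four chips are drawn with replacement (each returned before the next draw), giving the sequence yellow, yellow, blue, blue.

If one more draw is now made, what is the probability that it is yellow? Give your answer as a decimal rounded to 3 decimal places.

0.489

Compute the likelihood of the observed sequence for each case: P(data | r = 1) = (1/5)(1/5)(4/5)(4/5) = 0.0256; P(data | r = 2) = (2/5)(2/5)(3/5)(3/5) = 0.0576; P(data | r = 3) = (3/5)(3/5)(2/5)(2/5) = 0.0576; P(data | r = 4) = (4/5)(4/5)(1/5)(1/5) = 0.0256.
The prior-weighted likelihoods are 2/9 · 0.0256 = 0.0056889, 1/3 · 0.0576 = 0.0192, 1/9 · 0.0576 = 0.0064, 1/3 · 0.0256 = 0.0085333; these sum to 0.039822.
The posterior is then P(r = 1 | data) = 0.14286, P(r = 2 | data) = 0.48214, P(r = 3 | data) = 0.16071, P(r = 4 | data) = 0.21429.
Averaging over the posterior, P(yellow next | data) = (1/5)(0.14286) + (2/5)(0.48214) + (3/5)(0.16071) + (4/5)(0.21429) = 0.48929.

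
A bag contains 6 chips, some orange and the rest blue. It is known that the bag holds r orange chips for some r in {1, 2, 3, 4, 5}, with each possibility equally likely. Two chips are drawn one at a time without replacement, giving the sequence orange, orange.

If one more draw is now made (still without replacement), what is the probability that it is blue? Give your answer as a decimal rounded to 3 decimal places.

Compute the likelihood of the observed sequence for each case: P(data | r = 1) = (1/6)(0/5) = 0; P(data | r = 2) = (2/6)(1/5) = 1/15; P(data | r = 3) = (3/6)(2/5) = 1/5; P(data | r = 4) = (4/6)(3/5) = 2/5; P(data | r = 5) = (5/6)(4/5) = 2/3.
The prior-weighted likelihoods are 1/5 · 0 = 0, 1/5 · 1/15 = 1/75, 1/5 · 1/5 = 1/25, 1/5 · 2/5 = 2/25, 1/5 · 2/3 = 2/15; these sum to 4/15.
Normalising, the posterior is P(r = 1 | data) = 0, P(r = 2 | data) = 1/20, P(r = 3 | data) = 3/20, P(r = 4 | data) = 3/10, P(r = 5 | data) = 1/2.
So P(blue next | data) = Σ P(blue next | H) P(H | data) = (1)(1/20) + (3/4)(3/20) + (1/2)(3/10) + (1/4)(1/2) = 7/16.

0.438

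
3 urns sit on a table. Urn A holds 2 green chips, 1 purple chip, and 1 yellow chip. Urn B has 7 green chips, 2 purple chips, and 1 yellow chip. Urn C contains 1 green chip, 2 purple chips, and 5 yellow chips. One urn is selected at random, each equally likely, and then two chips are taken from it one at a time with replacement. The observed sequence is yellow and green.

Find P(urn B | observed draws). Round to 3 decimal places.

0.256

Under each hypothesis, the probability of the observed sequence is: P(data | urn A) = (1/4)(2/4) = 0.125; P(data | urn B) = (1/10)(7/10) = 0.07; P(data | urn C) = (5/8)(1/8) = 0.078125.
Weighting by the prior gives 1/3 · 0.125 = 0.041667, 1/3 · 0.07 = 0.023333, 1/3 · 0.078125 = 0.026042; with total 0.091042.
Therefore the posterior P(urn B | data) = (0.023333) / (0.091042) = 0.25629.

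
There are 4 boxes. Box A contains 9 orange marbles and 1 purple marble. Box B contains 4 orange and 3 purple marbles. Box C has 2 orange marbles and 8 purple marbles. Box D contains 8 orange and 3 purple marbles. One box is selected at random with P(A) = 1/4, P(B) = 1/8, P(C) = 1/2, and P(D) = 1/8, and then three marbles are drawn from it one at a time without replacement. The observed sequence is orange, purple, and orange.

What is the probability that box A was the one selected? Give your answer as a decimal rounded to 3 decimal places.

0.317

For each hypothesis, P(data | H) works out to: P(data | box A) = (9/10)(1/9)(8/8) = 0.1; P(data | box B) = (4/7)(3/6)(3/5) = 0.17143; P(data | box C) = (2/10)(8/9)(1/8) = 0.022222; P(data | box D) = (8/11)(3/10)(7/9) = 0.1697.
Multiplying each by its prior: 1/4 · 0.1 = 0.025, 1/8 · 0.17143 = 0.021429, 1/2 · 0.022222 = 0.011111, 1/8 · 0.1697 = 0.021212; these sum to 0.078752.
So P(box A | data) = (0.025) / (0.078752) = 0.31745.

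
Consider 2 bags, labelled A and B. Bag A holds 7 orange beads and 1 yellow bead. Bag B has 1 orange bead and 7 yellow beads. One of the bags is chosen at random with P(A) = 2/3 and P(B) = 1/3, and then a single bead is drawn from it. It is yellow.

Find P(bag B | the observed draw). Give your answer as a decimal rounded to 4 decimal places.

The likelihood of this draw under each hypothesis: P(data | bag A) = (1/8) = 1/8; P(data | bag B) = (7/8) = 7/8.
Weighting by the prior gives 2/3 · 1/8 = 1/12, 1/3 · 7/8 = 7/24; these sum to 3/8.
By Bayes' rule, P(bag B | data) = (7/24) / (3/8) = 7/9.

0.7778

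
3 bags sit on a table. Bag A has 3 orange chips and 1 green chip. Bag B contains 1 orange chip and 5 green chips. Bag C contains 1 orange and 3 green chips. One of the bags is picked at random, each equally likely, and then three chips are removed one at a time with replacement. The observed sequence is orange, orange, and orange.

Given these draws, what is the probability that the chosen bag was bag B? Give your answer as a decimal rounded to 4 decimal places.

For each hypothesis, P(data | H) works out to: P(data | bag A) = (3/4)(3/4)(3/4) = 0.42188; P(data | bag B) = (1/6)(1/6)(1/6) = 0.0046296; P(data | bag C) = (1/4)(1/4)(1/4) = 0.015625.
Weighting by the prior gives 1/3 · 0.42188 = 0.14062, 1/3 · 0.0046296 = 0.0015432, 1/3 · 0.015625 = 0.0052083; with total 0.14738.
Hence P(bag B | data) = (0.0015432) / (0.14738) = 0.010471.

0.0105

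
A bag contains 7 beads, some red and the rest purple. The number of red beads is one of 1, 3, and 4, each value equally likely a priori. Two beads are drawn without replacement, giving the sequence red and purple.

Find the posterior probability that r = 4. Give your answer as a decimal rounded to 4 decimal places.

0.4000

Under each hypothesis, the probability of the observed sequence is: P(data | r = 1) = (1/7)(6/6) = 1/7; P(data | r = 3) = (3/7)(4/6) = 2/7; P(data | r = 4) = (4/7)(3/6) = 2/7.
Weighting by the prior gives 1/3 · 1/7 = 1/21, 1/3 · 2/7 = 2/21, 1/3 · 2/7 = 2/21; these sum to 5/21.
Therefore the posterior P(r = 4 | data) = (2/21) / (5/21) = 2/5.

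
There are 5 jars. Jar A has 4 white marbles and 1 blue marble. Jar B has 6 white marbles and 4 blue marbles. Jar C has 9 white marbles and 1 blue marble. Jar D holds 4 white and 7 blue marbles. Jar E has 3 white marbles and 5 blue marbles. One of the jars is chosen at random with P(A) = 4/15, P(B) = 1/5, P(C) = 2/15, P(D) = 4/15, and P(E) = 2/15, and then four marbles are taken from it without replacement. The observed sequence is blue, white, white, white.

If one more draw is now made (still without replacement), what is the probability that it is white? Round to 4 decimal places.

For each hypothesis, P(data | H) works out to: P(data | jar A) = (1/5)(4/4)(3/3)(2/2) = 0.2; P(data | jar B) = (4/10)(6/9)(5/8)(4/7) = 0.095238; P(data | jar C) = (1/10)(9/9)(8/8)(7/7) = 0.1; P(data | jar D) = (7/11)(4/10)(3/9)(2/8) = 0.021212; P(data | jar E) = (5/8)(3/7)(2/6)(1/5) = 0.017857.
Weighting by the prior gives 4/15 · 0.2 = 0.053333, 1/5 · 0.095238 = 0.019048, 2/15 · 0.1 = 0.013333, 4/15 · 0.021212 = 0.0056566, 2/15 · 0.017857 = 0.002381; with total 0.093752.
Dividing through by the total gives posterior P(jar A | data) = 0.56888, P(jar B | data) = 0.20317, P(jar C | data) = 0.14222, P(jar D | data) = 0.060336, P(jar E | data) = 0.025396.
The predictive probability is P(white next | data) = (1)(0.56888) + (1/2)(0.20317) + (1)(0.14222) + (1/7)(0.060336) + (0)(0.025396) = 0.8213.

0.8213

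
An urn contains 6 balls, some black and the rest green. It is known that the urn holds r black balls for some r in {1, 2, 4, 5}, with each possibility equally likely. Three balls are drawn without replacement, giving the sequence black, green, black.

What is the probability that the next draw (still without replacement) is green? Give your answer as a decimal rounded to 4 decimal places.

The likelihood of the observed sequence under each hypothesis: P(data | r = 1) = (1/6)(5/5)(0/4) = 0; P(data | r = 2) = (2/6)(4/5)(1/4) = 1/15; P(data | r = 4) = (4/6)(2/5)(3/4) = 1/5; P(data | r = 5) = (5/6)(1/5)(4/4) = 1/6.
Multiplying each by its prior: 1/4 · 0 = 0, 1/4 · 1/15 = 1/60, 1/4 · 1/5 = 1/20, 1/4 · 1/6 = 1/24; these sum to 13/120.
The posterior is then P(r = 1 | data) = 0, P(r = 2 | data) = 2/13, P(r = 4 | data) = 6/13, P(r = 5 | data) = 5/13.
The predictive probability is P(green next | data) = (1)(2/13) + (1/3)(6/13) + (0)(5/13) = 4/13.

0.3077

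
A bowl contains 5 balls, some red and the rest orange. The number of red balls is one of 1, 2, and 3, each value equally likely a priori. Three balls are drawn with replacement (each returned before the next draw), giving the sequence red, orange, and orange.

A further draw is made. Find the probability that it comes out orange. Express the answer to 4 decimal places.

0.6174

The likelihood of the observed sequence under each hypothesis: P(data | r = 1) = (1/5)(4/5)(4/5) = 16/125; P(data | r = 2) = (2/5)(3/5)(3/5) = 18/125; P(data | r = 3) = (3/5)(2/5)(2/5) = 12/125.
The prior-weighted likelihoods are 1/3 · 16/125 = 16/375, 1/3 · 18/125 = 6/125, 1/3 · 12/125 = 4/125; with total 46/375.
Dividing through by the total gives posterior P(r = 1 | data) = 8/23, P(r = 2 | data) = 9/23, P(r = 3 | data) = 6/23.
Averaging over the posterior, P(orange next | data) = (4/5)(8/23) + (3/5)(9/23) + (2/5)(6/23) = 71/115.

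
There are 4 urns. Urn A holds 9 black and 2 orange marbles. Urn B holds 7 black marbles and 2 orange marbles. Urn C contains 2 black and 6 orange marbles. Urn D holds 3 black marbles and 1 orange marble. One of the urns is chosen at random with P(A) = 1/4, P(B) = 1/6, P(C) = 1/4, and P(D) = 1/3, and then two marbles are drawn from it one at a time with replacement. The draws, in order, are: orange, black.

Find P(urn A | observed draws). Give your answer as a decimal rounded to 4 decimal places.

0.2121

Compute the likelihood of the observed sequence for each case: P(data | urn A) = (2/11)(9/11) = 0.14876; P(data | urn B) = (2/9)(7/9) = 0.17284; P(data | urn C) = (6/8)(2/8) = 0.1875; P(data | urn D) = (1/4)(3/4) = 0.1875.
Weighting by the prior gives 1/4 · 0.14876 = 0.03719, 1/6 · 0.17284 = 0.028807, 1/4 · 0.1875 = 0.046875, 1/3 · 0.1875 = 0.0625; with total 0.17537.
Therefore the posterior P(urn A | data) = (0.03719) / (0.17537) = 0.21206.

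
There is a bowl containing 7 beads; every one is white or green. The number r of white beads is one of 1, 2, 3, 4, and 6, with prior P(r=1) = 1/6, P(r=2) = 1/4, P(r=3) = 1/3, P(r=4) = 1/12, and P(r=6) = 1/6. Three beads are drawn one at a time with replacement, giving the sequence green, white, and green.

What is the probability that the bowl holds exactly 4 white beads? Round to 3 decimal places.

0.078

The likelihood of the observed sequence under each hypothesis: P(data | r = 1) = (6/7)(1/7)(6/7) = 36/343; P(data | r = 2) = (5/7)(2/7)(5/7) = 50/343; P(data | r = 3) = (4/7)(3/7)(4/7) = 48/343; P(data | r = 4) = (3/7)(4/7)(3/7) = 36/343; P(data | r = 6) = (1/7)(6/7)(1/7) = 6/343.
Multiplying each by its prior: 1/6 · 36/343 = 6/343, 1/4 · 50/343 = 25/686, 1/3 · 48/343 = 16/343, 1/12 · 36/343 = 3/343, 1/6 · 6/343 = 1/343; with total 11/98.
Hence P(r = 4 | data) = (3/343) / (11/98) = 6/77.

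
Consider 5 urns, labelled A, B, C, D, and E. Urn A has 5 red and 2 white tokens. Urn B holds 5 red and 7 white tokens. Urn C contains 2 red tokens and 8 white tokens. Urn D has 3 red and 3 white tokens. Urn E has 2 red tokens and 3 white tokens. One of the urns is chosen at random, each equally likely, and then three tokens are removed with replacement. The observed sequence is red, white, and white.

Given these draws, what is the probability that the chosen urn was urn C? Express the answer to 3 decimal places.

0.214

Compute the likelihood of the observed sequence for each case: P(data | urn A) = (5/7)(2/7)(2/7) = 0.058309; P(data | urn B) = (5/12)(7/12)(7/12) = 0.14178; P(data | urn C) = (2/10)(8/10)(8/10) = 0.128; P(data | urn D) = (3/6)(3/6)(3/6) = 0.125; P(data | urn E) = (2/5)(3/5)(3/5) = 0.144.
Multiplying each by its prior: 1/5 · 0.058309 = 0.011662, 1/5 · 0.14178 = 0.028356, 1/5 · 0.128 = 0.0256, 1/5 · 0.125 = 0.025, 1/5 · 0.144 = 0.0288; summing to 0.11942.
Hence P(urn C | data) = (0.0256) / (0.11942) = 0.21437.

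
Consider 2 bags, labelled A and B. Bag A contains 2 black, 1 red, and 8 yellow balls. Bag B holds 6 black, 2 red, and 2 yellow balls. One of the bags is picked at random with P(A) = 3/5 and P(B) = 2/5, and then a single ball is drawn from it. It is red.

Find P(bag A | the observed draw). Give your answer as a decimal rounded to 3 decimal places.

0.405

For each hypothesis, P(data | H) works out to: P(data | bag A) = (1/11) = 1/11; P(data | bag B) = (2/10) = 1/5.
The prior-weighted likelihoods are 3/5 · 1/11 = 3/55, 2/5 · 1/5 = 2/25; with total 37/275.
By Bayes' rule, P(bag A | data) = (3/55) / (37/275) = 15/37.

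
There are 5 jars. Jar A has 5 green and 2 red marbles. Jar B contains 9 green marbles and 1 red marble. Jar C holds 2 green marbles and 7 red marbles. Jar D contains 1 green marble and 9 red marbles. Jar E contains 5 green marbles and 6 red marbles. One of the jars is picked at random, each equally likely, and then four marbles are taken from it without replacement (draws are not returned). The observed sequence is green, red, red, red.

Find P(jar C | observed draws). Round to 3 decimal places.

For each hypothesis, P(data | H) works out to: P(data | jar A) = (5/7)(2/6)(1/5)(0/4) = 0; P(data | jar B) = (9/10)(1/9)(0/8) = 0; P(data | jar C) = (2/9)(7/8)(6/7)(5/6) = 0.13889; P(data | jar D) = (1/10)(9/9)(8/8)(7/7) = 0.1; P(data | jar E) = (5/11)(6/10)(5/9)(4/8) = 0.075758.
Weighting by the prior gives 1/5 · 0 = 0, 1/5 · 0 = 0, 1/5 · 0.13889 = 0.027778, 1/5 · 0.1 = 0.02, 1/5 · 0.075758 = 0.015152; summing to 0.062929.
Therefore the posterior P(jar C | data) = (0.027778) / (0.062929) = 0.44141.

0.441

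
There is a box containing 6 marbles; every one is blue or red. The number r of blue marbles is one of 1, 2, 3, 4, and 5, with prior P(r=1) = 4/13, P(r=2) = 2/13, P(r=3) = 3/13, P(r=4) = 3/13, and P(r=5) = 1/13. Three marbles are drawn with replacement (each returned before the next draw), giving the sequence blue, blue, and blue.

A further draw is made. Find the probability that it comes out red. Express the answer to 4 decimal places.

Compute the likelihood of the observed sequence for each case: P(data | r = 1) = (1/6)(1/6)(1/6) = 0.0046296; P(data | r = 2) = (2/6)(2/6)(2/6) = 0.037037; P(data | r = 3) = (3/6)(3/6)(3/6) = 0.125; P(data | r = 4) = (4/6)(4/6)(4/6) = 0.2963; P(data | r = 5) = (5/6)(5/6)(5/6) = 0.5787.
The prior-weighted likelihoods are 4/13 · 0.0046296 = 0.0014245, 2/13 · 0.037037 = 0.005698, 3/13 · 0.125 = 0.028846, 3/13 · 0.2963 = 0.068376, 1/13 · 0.5787 = 0.044516; with total 0.14886.
Dividing through by the total gives posterior P(r = 1 | data) = 0.0095694, P(r = 2 | data) = 0.038278, P(r = 3 | data) = 0.19378, P(r = 4 | data) = 0.45933, P(r = 5 | data) = 0.29904.
So P(red next | data) = Σ P(red next | H) P(H | data) = (5/6)(0.0095694) + (2/3)(0.038278) + (1/2)(0.19378) + (1/3)(0.45933) + (1/6)(0.29904) = 0.33333.

0.3333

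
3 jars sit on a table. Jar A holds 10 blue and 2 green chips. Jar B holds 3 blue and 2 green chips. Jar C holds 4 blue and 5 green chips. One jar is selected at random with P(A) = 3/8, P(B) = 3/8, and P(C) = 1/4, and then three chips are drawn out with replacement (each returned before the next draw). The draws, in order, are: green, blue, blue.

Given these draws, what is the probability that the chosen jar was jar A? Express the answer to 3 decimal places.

0.348

Compute the likelihood of the observed sequence for each case: P(data | jar A) = (2/12)(10/12)(10/12) = 0.11574; P(data | jar B) = (2/5)(3/5)(3/5) = 0.144; P(data | jar C) = (5/9)(4/9)(4/9) = 0.10974.
The prior-weighted likelihoods are 3/8 · 0.11574 = 0.043403, 3/8 · 0.144 = 0.054, 1/4 · 0.10974 = 0.027435; these sum to 0.12484.
Hence P(jar A | data) = (0.043403) / (0.12484) = 0.34767.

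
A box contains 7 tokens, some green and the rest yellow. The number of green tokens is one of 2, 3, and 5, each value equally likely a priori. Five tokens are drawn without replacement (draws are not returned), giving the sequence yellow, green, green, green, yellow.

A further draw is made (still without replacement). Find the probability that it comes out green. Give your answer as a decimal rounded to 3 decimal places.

Under each hypothesis, the probability of the observed sequence is: P(data | r = 2) = (5/7)(2/6)(1/5)(0/4) = 0; P(data | r = 3) = (4/7)(3/6)(2/5)(1/4)(3/3) = 1/35; P(data | r = 5) = (2/7)(5/6)(4/5)(3/4)(1/3) = 1/21.
Weighting by the prior gives 1/3 · 0 = 0, 1/3 · 1/35 = 1/105, 1/3 · 1/21 = 1/63; with total 8/315.
Dividing through by the total gives posterior P(r = 2 | data) = 0, P(r = 3 | data) = 3/8, P(r = 5 | data) = 5/8.
Averaging over the posterior, P(green next | data) = (0)(3/8) + (1)(5/8) = 5/8.

0.625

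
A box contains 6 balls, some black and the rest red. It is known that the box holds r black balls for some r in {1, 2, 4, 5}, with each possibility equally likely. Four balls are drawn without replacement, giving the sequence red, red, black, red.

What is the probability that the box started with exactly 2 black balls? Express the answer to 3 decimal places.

Compute the likelihood of the observed sequence for each case: P(data | r = 1) = (5/6)(4/5)(1/4)(3/3) = 1/6; P(data | r = 2) = (4/6)(3/5)(2/4)(2/3) = 2/15; P(data | r = 4) = (2/6)(1/5)(4/4)(0/3) = 0; P(data | r = 5) = (1/6)(0/5) = 0.
Multiplying each by its prior: 1/4 · 1/6 = 1/24, 1/4 · 2/15 = 1/30, 1/4 · 0 = 0, 1/4 · 0 = 0; these sum to 3/40.
By Bayes' rule, P(r = 2 | data) = (1/30) / (3/40) = 4/9.

0.444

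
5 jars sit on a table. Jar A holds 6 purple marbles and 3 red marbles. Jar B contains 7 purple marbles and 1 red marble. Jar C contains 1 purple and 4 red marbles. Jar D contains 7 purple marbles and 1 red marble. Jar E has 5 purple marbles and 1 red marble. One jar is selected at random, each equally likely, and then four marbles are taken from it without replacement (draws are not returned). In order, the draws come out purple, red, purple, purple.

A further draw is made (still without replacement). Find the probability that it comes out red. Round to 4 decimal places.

0.0889

Compute the likelihood of the observed sequence for each case: P(data | jar A) = (6/9)(3/8)(5/7)(4/6) = 5/42; P(data | jar B) = (7/8)(1/7)(6/6)(5/5) = 1/8; P(data | jar C) = (1/5)(4/4)(0/3) = 0; P(data | jar D) = (7/8)(1/7)(6/6)(5/5) = 1/8; P(data | jar E) = (5/6)(1/5)(4/4)(3/3) = 1/6.
Weighting by the prior gives 1/5 · 5/42 = 1/42, 1/5 · 1/8 = 1/40, 1/5 · 0 = 0, 1/5 · 1/8 = 1/40, 1/5 · 1/6 = 1/30; these sum to 3/28.
The posterior is then P(jar A | data) = 2/9, P(jar B | data) = 7/30, P(jar C | data) = 0, P(jar D | data) = 7/30, P(jar E | data) = 14/45.
The predictive probability is P(red next | data) = (2/5)(2/9) + (0)(7/30) + (0)(7/30) + (0)(14/45) = 4/45.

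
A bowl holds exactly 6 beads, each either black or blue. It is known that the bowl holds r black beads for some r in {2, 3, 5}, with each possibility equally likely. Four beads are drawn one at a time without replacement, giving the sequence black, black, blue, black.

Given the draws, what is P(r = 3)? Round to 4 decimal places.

0.2308

The likelihood of the observed sequence under each hypothesis: P(data | r = 2) = (2/6)(1/5)(4/4)(0/3) = 0; P(data | r = 3) = (3/6)(2/5)(3/4)(1/3) = 1/20; P(data | r = 5) = (5/6)(4/5)(1/4)(3/3) = 1/6.
Weighting by the prior gives 1/3 · 0 = 0, 1/3 · 1/20 = 1/60, 1/3 · 1/6 = 1/18; with total 13/180.
By Bayes' rule, P(r = 3 | data) = (1/60) / (13/180) = 3/13.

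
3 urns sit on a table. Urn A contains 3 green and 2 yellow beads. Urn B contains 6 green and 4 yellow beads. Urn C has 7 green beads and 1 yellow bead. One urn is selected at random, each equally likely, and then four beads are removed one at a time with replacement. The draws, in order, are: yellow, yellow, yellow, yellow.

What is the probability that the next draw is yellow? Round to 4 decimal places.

0.3987

The likelihood of the observed sequence under each hypothesis: P(data | urn A) = (2/5)(2/5)(2/5)(2/5) = 0.0256; P(data | urn B) = (4/10)(4/10)(4/10)(4/10) = 0.0256; P(data | urn C) = (1/8)(1/8)(1/8)(1/8) = 0.00024414.
Weighting by the prior gives 1/3 · 0.0256 = 0.0085333, 1/3 · 0.0256 = 0.0085333, 1/3 · 0.00024414 = 8.138e-05; these sum to 0.017148.
The posterior is then P(urn A | data) = 0.49763, P(urn B | data) = 0.49763, P(urn C | data) = 0.0047457.
The predictive probability is P(yellow next | data) = (2/5)(0.49763) + (2/5)(0.49763) + (1/8)(0.0047457) = 0.39869.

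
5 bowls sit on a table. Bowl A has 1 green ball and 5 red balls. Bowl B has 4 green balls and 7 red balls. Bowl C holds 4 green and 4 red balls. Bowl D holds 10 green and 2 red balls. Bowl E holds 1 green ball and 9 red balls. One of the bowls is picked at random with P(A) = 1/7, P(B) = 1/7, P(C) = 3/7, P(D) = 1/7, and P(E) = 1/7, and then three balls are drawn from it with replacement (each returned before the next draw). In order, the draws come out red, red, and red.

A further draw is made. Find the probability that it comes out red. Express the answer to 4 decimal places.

Under each hypothesis, the probability of the observed sequence is: P(data | bowl A) = (5/6)(5/6)(5/6) = 0.5787; P(data | bowl B) = (7/11)(7/11)(7/11) = 0.2577; P(data | bowl C) = (4/8)(4/8)(4/8) = 0.125; P(data | bowl D) = (2/12)(2/12)(2/12) = 0.0046296; P(data | bowl E) = (9/10)(9/10)(9/10) = 0.729.
Weighting by the prior gives 1/7 · 0.5787 = 0.082672, 1/7 · 0.2577 = 0.036814, 3/7 · 0.125 = 0.053571, 1/7 · 0.0046296 = 0.00066138, 1/7 · 0.729 = 0.10414; summing to 0.27786.
Normalising, the posterior is P(bowl A | data) = 0.29753, P(bowl B | data) = 0.13249, P(bowl C | data) = 0.1928, P(bowl D | data) = 0.0023802, P(bowl E | data) = 0.3748.
Averaging over the posterior, P(red next | data) = (5/6)(0.29753) + (7/11)(0.13249) + (1/2)(0.1928) + (1/6)(0.0023802) + (9/10)(0.3748) = 0.76637.

0.7664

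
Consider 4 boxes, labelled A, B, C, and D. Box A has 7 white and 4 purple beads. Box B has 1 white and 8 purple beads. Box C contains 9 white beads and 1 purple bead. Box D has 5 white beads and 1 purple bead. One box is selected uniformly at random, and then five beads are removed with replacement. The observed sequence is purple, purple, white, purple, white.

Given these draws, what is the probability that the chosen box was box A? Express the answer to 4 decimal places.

The likelihood of the observed sequence under each hypothesis: P(data | box A) = (4/11)(4/11)(7/11)(4/11)(7/11) = 0.019472; P(data | box B) = (8/9)(8/9)(1/9)(8/9)(1/9) = 0.0086708; P(data | box C) = (1/10)(1/10)(9/10)(1/10)(9/10) = 0.00081; P(data | box D) = (1/6)(1/6)(5/6)(1/6)(5/6) = 0.003215.
Multiplying each by its prior: 1/4 · 0.019472 = 0.004868, 1/4 · 0.0086708 = 0.0021677, 1/4 · 0.00081 = 0.0002025, 1/4 · 0.003215 = 0.00080376; with total 0.008042.
So P(box A | data) = (0.004868) / (0.008042) = 0.60533.

0.6053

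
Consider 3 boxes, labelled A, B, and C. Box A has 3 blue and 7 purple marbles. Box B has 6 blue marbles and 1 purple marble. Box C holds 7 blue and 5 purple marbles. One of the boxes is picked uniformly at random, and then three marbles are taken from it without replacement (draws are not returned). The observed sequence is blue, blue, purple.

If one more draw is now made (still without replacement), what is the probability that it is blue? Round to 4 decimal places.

0.6650

The likelihood of the observed sequence under each hypothesis: P(data | box A) = (3/10)(2/9)(7/8) = 0.058333; P(data | box B) = (6/7)(5/6)(1/5) = 0.14286; P(data | box C) = (7/12)(6/11)(5/10) = 0.15909.
The prior-weighted likelihoods are 1/3 · 0.058333 = 0.019444, 1/3 · 0.14286 = 0.047619, 1/3 · 0.15909 = 0.05303; with total 0.12009.
Normalising, the posterior is P(box A | data) = 0.16191, P(box B | data) = 0.39652, P(box C | data) = 0.44157.
So P(blue next | data) = Σ P(blue next | H) P(H | data) = (1/7)(0.16191) + (1)(0.39652) + (5/9)(0.44157) = 0.66496.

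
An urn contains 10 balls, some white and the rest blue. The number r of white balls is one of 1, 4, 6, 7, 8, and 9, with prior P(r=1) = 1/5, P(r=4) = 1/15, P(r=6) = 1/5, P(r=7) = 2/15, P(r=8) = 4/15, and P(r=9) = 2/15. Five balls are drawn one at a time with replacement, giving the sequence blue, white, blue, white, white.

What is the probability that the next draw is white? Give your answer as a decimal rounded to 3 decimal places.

For each hypothesis, P(data | H) works out to: P(data | r = 1) = (9/10)(1/10)(9/10)(1/10)(1/10) = 0.00081; P(data | r = 4) = (6/10)(4/10)(6/10)(4/10)(4/10) = 0.02304; P(data | r = 6) = (4/10)(6/10)(4/10)(6/10)(6/10) = 0.03456; P(data | r = 7) = (3/10)(7/10)(3/10)(7/10)(7/10) = 0.03087; P(data | r = 8) = (2/10)(8/10)(2/10)(8/10)(8/10) = 0.02048; P(data | r = 9) = (1/10)(9/10)(1/10)(9/10)(9/10) = 0.00729.
Multiplying each by its prior: 1/5 · 0.00081 = 0.000162, 1/15 · 0.02304 = 0.001536, 1/5 · 0.03456 = 0.006912, 2/15 · 0.03087 = 0.004116, 4/15 · 0.02048 = 0.0054613, 2/15 · 0.00729 = 0.000972; with total 0.019159.
Normalising, the posterior is P(r = 1 | data) = 0.0084554, P(r = 4 | data) = 0.08017, P(r = 6 | data) = 0.36076, P(r = 7 | data) = 0.21483, P(r = 8 | data) = 0.28505, P(r = 9 | data) = 0.050732.
Averaging over the posterior, P(white next | data) = (1/10)(0.0084554) + (2/5)(0.08017) + (3/5)(0.36076) + (7/10)(0.21483) + (4/5)(0.28505) + (9/10)(0.050732) = 0.67345.

0.673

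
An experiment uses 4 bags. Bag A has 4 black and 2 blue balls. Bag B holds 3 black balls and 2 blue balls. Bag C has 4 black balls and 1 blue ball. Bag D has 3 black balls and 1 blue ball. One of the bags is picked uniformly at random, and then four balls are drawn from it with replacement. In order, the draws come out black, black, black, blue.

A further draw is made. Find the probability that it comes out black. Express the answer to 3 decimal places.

Compute the likelihood of the observed sequence for each case: P(data | bag A) = (4/6)(4/6)(4/6)(2/6) = 0.098765; P(data | bag B) = (3/5)(3/5)(3/5)(2/5) = 0.0864; P(data | bag C) = (4/5)(4/5)(4/5)(1/5) = 0.1024; P(data | bag D) = (3/4)(3/4)(3/4)(1/4) = 0.10547.
The prior-weighted likelihoods are 1/4 · 0.098765 = 0.024691, 1/4 · 0.0864 = 0.0216, 1/4 · 0.1024 = 0.0256, 1/4 · 0.10547 = 0.026367; these sum to 0.098259.
Normalising, the posterior is P(bag A | data) = 0.25129, P(bag B | data) = 0.21983, P(bag C | data) = 0.26054, P(bag D | data) = 0.26834.
Averaging over the posterior, P(black next | data) = (2/3)(0.25129) + (3/5)(0.21983) + (4/5)(0.26054) + (3/4)(0.26834) = 0.70911.

0.709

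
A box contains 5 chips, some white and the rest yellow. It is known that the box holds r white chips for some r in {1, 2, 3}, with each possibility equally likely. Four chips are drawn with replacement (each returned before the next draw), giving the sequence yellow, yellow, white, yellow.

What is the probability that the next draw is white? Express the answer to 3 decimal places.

Compute the likelihood of the observed sequence for each case: P(data | r = 1) = (4/5)(4/5)(1/5)(4/5) = 0.1024; P(data | r = 2) = (3/5)(3/5)(2/5)(3/5) = 0.0864; P(data | r = 3) = (2/5)(2/5)(3/5)(2/5) = 0.0384.
The prior-weighted likelihoods are 1/3 · 0.1024 = 0.034133, 1/3 · 0.0864 = 0.0288, 1/3 · 0.0384 = 0.0128; these sum to 0.075733.
Dividing through by the total gives posterior P(r = 1 | data) = 0.4507, P(r = 2 | data) = 0.38028, P(r = 3 | data) = 0.16901.
So P(white next | data) = Σ P(white next | H) P(H | data) = (1/5)(0.4507) + (2/5)(0.38028) + (3/5)(0.16901) = 0.34366.

0.344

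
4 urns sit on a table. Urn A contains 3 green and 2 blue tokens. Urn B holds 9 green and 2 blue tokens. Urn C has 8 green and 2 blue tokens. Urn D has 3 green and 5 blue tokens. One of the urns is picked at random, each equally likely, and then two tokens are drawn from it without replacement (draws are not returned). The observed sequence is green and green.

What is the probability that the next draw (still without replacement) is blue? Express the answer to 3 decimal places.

Compute the likelihood of the observed sequence for each case: P(data | urn A) = (3/5)(2/4) = 0.3; P(data | urn B) = (9/11)(8/10) = 0.65455; P(data | urn C) = (8/10)(7/9) = 0.62222; P(data | urn D) = (3/8)(2/7) = 0.10714.
Multiplying each by its prior: 1/4 · 0.3 = 0.075, 1/4 · 0.65455 = 0.16364, 1/4 · 0.62222 = 0.15556, 1/4 · 0.10714 = 0.026786; with total 0.42098.
The posterior is then P(urn A | data) = 0.17816, P(urn B | data) = 0.38871, P(urn C | data) = 0.36951, P(urn D | data) = 0.063627.
So P(blue next | data) = Σ P(blue next | H) P(H | data) = (2/3)(0.17816) + (2/9)(0.38871) + (1/4)(0.36951) + (5/6)(0.063627) = 0.35055.

0.351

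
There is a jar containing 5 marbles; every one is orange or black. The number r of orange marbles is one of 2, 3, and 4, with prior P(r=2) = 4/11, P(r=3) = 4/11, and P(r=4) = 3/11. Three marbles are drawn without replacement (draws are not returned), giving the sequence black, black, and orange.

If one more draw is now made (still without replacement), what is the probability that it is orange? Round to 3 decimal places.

Compute the likelihood of the observed sequence for each case: P(data | r = 2) = (3/5)(2/4)(2/3) = 1/5; P(data | r = 3) = (2/5)(1/4)(3/3) = 1/10; P(data | r = 4) = (1/5)(0/4) = 0.
Multiplying each by its prior: 4/11 · 1/5 = 4/55, 4/11 · 1/10 = 2/55, 3/11 · 0 = 0; with total 6/55.
Dividing through by the total gives posterior P(r = 2 | data) = 2/3, P(r = 3 | data) = 1/3, P(r = 4 | data) = 0.
The predictive probability is P(orange next | data) = (1/2)(2/3) + (1)(1/3) = 2/3.

0.667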